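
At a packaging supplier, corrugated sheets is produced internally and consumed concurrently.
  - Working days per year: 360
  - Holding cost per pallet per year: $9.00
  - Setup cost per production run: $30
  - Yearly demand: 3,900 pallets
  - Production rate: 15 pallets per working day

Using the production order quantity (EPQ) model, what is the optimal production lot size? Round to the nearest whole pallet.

Daily demand d = 3,900/360 = 10.833; p = 15; 1 − d/p = 0.27778
EPQ = √(2DS / (H(1 − d/p)))
    = √(2 × 3,900 × 30 / (9 × 0.27778)) ≈ 305.94

306 pallets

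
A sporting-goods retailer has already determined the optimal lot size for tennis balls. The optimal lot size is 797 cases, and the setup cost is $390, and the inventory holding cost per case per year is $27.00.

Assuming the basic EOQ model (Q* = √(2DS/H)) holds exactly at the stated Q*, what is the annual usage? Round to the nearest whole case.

21,988 cases per year

Since Q* = (2DS/H)^½, squaring gives Q*²·H = 2DS.
D = Q²H / (2S) = 797² × 27 / (2 × 390) = 21,988.00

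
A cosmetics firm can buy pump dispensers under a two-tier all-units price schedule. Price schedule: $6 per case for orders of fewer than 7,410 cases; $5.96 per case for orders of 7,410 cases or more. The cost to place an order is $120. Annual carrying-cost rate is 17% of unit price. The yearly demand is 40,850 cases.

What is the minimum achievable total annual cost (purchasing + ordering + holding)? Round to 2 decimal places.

H₁ = 17%×$6 = $1.0200;  H₂ = 17%×$5.96 = $1.0132
EOQ₁ = √(2×40,850×120/1.0200) = 3,100.28  (< 7,410, feasible at tier 1)
EOQ₂ = √(2×40,850×120/1.0132) = 3,110.67  (< 7,410 → use Q = 7,410 at tier-2 price)
TC(tier 1 (EOQ₁), Q≈3,100.3) = $248,262.29
TC(tier 2, Q≈7,410.0) = $247,881.44
Minimum at tier 2: $247,881.44

$247,881.44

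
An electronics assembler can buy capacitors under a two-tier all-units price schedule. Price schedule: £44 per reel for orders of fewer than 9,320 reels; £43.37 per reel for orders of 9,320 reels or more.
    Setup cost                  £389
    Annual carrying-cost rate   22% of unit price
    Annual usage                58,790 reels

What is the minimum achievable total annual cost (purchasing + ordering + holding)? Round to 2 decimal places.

£2,596,639.01

H₁ = 22%×£44 = £9.6800;  H₂ = 22%×£43.37 = £9.5414
EOQ₁ = √(2×58,790×389/9.6800) = 2,173.72  (< 9,320, feasible at tier 1)
EOQ₂ = √(2×58,790×389/9.5414) = 2,189.45  (< 9,320 → use Q = 9,320 at tier-2 price)
TC(tier 1 (EOQ₁), Q≈2,173.7) = £2,607,801.62
TC(tier 2, Q≈9,320.0) = £2,596,639.01
Minimum at tier 2: £2,596,639.01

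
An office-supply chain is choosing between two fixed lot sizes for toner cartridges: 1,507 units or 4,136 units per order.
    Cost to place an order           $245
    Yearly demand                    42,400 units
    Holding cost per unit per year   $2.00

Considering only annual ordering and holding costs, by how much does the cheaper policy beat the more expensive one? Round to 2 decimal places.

$1,752.56

Annual cost at Q: ordering D·S/Q plus holding Q·H/2.
TC(1,507) = (42,400/1,507)×245 + (1,507/2)×2 = $8,400.17
TC(4,136) = (42,400/4,136)×245 + (4,136/2)×2 = $6,647.61
Lots of 4,136 are cheaper by $1,752.56.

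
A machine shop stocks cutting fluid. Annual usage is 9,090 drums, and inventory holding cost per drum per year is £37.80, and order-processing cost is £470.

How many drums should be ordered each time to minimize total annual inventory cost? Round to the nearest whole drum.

475 drums

EOQ = √(2DS/H) = √(2 × 9,090 × 470 / 37.8)
    = √(226,047.62) ≈ 475.44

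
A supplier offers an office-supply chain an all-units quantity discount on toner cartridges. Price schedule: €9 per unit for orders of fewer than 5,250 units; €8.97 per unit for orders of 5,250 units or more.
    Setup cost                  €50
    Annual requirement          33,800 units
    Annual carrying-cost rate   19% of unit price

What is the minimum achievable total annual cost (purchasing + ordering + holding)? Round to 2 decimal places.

€306,604.12

H₁ = 19%×€9 = €1.7100;  H₂ = 19%×€8.97 = €1.7043
EOQ₁ = √(2×33,800×50/1.7100) = 1,405.92  (< 5,250, feasible at tier 1)
EOQ₂ = √(2×33,800×50/1.7043) = 1,408.27  (< 5,250 → use Q = 5,250 at tier-2 price)
TC(tier 1 (EOQ₁), Q≈1,405.9) = €306,604.12
TC(tier 2, Q≈5,250.0) = €307,981.69
Minimum at tier 1 (EOQ₁): €306,604.12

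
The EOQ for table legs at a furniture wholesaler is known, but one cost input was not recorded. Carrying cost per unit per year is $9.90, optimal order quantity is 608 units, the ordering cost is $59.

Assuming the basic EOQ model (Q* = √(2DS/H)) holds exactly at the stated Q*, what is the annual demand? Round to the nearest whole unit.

31,014 units per year

EOQ relation: Q² = 2DS/H, so rearrange for the unknown.
D = Q²H / (2S) = 608² × 9.9 / (2 × 59) = 31,014.18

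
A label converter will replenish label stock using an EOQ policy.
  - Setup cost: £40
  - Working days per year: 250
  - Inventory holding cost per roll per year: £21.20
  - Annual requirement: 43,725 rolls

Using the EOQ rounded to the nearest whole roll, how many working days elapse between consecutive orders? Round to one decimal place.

2.3 days

2DS/H = 2·43,725·40/21.2 = 165,000.00
EOQ = √165,000.00 ≈ 406.20 → Q = 406 rolls
Days between orders = 250 / (D/Q) = 250 / 107.697 ≈ 2.321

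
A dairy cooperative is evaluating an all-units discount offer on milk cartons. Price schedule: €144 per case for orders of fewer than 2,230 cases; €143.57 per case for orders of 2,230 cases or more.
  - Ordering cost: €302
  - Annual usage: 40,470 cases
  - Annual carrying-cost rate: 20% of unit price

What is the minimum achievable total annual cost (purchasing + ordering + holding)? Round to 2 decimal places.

H₁ = 20%×€144 = €28.8000;  H₂ = 20%×€143.57 = €28.7140
EOQ₁ = √(2×40,470×302/28.8000) = 921.27  (< 2,230, feasible at tier 1)
EOQ₂ = √(2×40,470×302/28.7140) = 922.65  (< 2,230 → use Q = 2,230 at tier-2 price)
TC(tier 1 (EOQ₁), Q≈921.3) = €5,854,212.69
TC(tier 2, Q≈2,230.0) = €5,847,774.70
Minimum at tier 2: €5,847,774.70

€5,847,774.70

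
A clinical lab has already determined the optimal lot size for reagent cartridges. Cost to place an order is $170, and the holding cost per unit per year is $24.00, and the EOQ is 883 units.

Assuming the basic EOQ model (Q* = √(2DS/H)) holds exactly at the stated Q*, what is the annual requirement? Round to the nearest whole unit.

EOQ relation: Q² = 2DS/H, so rearrange for the unknown.
D = Q²H / (2S) = 883² × 24 / (2 × 170) = 55,036.87

55,037 units per year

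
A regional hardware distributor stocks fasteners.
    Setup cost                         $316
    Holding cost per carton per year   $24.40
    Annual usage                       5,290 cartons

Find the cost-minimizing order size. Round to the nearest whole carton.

Q* = √(2·D·S / H) = √(2·5,290·316 / 24.4) = √137,019.7 ≈ 370.16

370 cartons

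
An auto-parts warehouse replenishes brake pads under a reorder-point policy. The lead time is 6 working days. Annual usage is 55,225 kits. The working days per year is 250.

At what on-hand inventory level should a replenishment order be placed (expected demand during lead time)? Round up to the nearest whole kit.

1,326 kits

Daily demand d = 55,225 / 250 = 220.900 kits/day
Demand during lead time = 220.900 × 6 = 1,325.40
Reorder point = 1,325.40 → round up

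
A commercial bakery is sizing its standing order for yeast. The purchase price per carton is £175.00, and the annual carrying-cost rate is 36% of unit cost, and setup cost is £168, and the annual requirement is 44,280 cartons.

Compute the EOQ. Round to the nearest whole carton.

486 cartons

Holding cost per carton per year: H = 36% × £175 = £63.0000
Optimal lot size Q* = (2 × 44,280 × £168 / £63)^½ ≈ 485.96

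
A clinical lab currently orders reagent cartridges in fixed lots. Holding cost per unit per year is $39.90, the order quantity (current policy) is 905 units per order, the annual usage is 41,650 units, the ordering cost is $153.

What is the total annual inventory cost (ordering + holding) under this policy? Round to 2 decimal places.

Ordering: D/Q × S = 41,650/905 × $153 = $7,041.38
Holding:  Q/2 × H = 905/2 × $39.9 = $18,054.75
Total = $7,041.38 + $18,054.75 = $25,096.13

$25,096.13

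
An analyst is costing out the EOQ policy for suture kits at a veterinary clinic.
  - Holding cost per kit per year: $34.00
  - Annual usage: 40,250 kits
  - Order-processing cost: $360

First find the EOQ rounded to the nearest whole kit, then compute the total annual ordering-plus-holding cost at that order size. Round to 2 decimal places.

$31,389.81

Optimal lot size Q* = (2 × 40,250 × $360 / $34)^½ ≈ 923.23 → Q = 923 kits
Ordering: D/Q × S = 40,250/923 × $360 = $15,698.81
Holding:  Q/2 × H = 923/2 × $34 = $15,691.00
Total = $15,698.81 + $15,691.00 = $31,389.81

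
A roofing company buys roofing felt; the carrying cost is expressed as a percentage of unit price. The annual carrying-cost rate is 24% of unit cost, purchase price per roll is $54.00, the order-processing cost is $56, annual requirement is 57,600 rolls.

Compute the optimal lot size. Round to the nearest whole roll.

Holding cost per roll per year: H = 24% × $54 = $12.9600
Optimal lot size Q* = (2 × 57,600 × $56 / $12.96)^½ ≈ 705.53

706 rolls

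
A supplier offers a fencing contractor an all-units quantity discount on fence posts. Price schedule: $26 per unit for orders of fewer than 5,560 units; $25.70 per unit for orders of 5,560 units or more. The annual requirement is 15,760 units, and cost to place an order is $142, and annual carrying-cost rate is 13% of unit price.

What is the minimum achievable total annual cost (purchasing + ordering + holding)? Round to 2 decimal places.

$413,649.52

H₁ = 13%×$26 = $3.3800;  H₂ = 13%×$25.70 = $3.3410
EOQ₁ = √(2×15,760×142/3.3800) = 1,150.74  (< 5,560, feasible at tier 1)
EOQ₂ = √(2×15,760×142/3.3410) = 1,157.44  (< 5,560 → use Q = 5,560 at tier-2 price)
TC(tier 1 (EOQ₁), Q≈1,150.7) = $413,649.52
TC(tier 2, Q≈5,560.0) = $414,722.48
Minimum at tier 1 (EOQ₁): $413,649.52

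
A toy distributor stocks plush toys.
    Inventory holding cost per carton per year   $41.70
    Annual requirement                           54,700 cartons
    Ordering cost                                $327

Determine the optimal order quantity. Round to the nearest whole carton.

EOQ = √(2DS/H) = √(2 × 54,700 × 327 / 41.7)
    = √(857,884.89) ≈ 926.22

926 cartons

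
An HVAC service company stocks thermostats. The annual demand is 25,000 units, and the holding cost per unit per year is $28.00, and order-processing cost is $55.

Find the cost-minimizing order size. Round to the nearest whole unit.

313 units

Optimal lot size Q* = (2 × 25,000 × $55 / $28)^½ ≈ 313.39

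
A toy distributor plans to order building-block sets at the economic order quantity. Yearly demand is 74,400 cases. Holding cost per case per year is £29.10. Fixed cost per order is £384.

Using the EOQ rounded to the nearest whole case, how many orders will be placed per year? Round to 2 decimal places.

53.10 orders per year

EOQ = √(2DS/H) = √(2 × 74,400 × 384 / 29.1)
    = √(1,963,546.39) ≈ 1,401.27 → Q = 1,401
N = D/Q = 74,400/1,401 ≈ 53.105 orders/yr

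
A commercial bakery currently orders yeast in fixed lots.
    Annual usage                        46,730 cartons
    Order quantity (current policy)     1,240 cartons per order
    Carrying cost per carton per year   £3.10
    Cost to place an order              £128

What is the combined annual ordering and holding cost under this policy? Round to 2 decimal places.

Ordering: D/Q × S = 46,730/1,240 × £128 = £4,823.74
Holding:  Q/2 × H = 1,240/2 × £3.1 = £1,922.00
Total = £4,823.74 + £1,922.00 = £6,745.74

£6,745.74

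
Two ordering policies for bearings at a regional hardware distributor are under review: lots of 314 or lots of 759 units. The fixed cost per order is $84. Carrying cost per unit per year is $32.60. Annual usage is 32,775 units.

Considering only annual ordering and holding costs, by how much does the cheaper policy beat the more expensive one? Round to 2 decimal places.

$2,112.94

Annual cost at Q: ordering D·S/Q plus holding Q·H/2.
TC(314) = (32,775/314)×84 + (314/2)×32.6 = $13,886.03
TC(759) = (32,775/759)×84 + (759/2)×32.6 = $15,998.97
|ΔTC| = |$13,886.03 − $15,998.97| = $2,112.94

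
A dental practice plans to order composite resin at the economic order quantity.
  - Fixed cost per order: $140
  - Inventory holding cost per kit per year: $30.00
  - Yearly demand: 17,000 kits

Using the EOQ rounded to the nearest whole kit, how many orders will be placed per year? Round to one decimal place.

42.7 orders per year

EOQ = √(2DS/H) = √(2 × 17,000 × 140 / 30)
    = √(158,666.67) ≈ 398.33 → Q = 398
N = D/Q = 17,000/398 ≈ 42.714 orders/yr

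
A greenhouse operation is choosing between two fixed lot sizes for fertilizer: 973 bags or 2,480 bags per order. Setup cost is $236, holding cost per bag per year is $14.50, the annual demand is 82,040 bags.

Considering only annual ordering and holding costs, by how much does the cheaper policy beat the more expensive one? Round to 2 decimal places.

Annual cost at Q: ordering D·S/Q plus holding Q·H/2.
TC(973) = (82,040/973)×236 + (973/2)×14.5 = $26,952.96
TC(2,480) = (82,040/2,480)×236 + (2,480/2)×14.5 = $25,787.03
Cheaper: Q = 2,480.  Difference = $1,165.92

$1,165.92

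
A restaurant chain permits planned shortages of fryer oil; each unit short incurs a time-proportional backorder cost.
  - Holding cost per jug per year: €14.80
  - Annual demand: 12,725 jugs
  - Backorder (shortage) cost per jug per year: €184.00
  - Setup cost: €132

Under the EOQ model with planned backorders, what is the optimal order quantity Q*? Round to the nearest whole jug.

Basic EOQ = √(2·12,725·132/14.8) = 476.431
Backorder adjustment √((H+b)/b) = √((14.8+184)/184) = 1.0394
Q* = 476.431 × 1.0394 ≈ 495.22

495 jugs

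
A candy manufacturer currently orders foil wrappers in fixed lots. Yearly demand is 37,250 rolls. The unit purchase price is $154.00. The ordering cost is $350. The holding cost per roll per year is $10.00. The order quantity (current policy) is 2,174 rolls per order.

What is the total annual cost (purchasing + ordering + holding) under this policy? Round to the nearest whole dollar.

Annual ordering cost = (D/Q)·S = (37,250/2,174) × 350 = $5,997.01
Annual holding cost  = (Q/2)·H = (2,174/2) × 10 = $10,870.00
Purchase cost = D·C = 37,250 × 154 = $5,736,500.00
Total = $5,997.01 + $10,870.00 + $5,736,500.00 = $5,753,367.01

$5,753,367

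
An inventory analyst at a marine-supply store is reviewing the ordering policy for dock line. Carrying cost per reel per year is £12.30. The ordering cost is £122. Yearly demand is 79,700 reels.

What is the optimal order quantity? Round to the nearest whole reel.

EOQ = √(2DS/H) = √(2 × 79,700 × 122 / 12.3)
    = √(1,581,040.65) ≈ 1,257.39

1,257 reels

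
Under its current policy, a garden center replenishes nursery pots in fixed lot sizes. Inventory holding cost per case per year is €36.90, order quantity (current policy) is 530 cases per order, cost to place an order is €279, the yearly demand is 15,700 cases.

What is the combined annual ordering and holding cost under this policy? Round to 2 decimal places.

€18,043.22

Ordering: D/Q × S = 15,700/530 × €279 = €8,264.72
Holding:  Q/2 × H = 530/2 × €36.9 = €9,778.50
Total = €8,264.72 + €9,778.50 = €18,043.22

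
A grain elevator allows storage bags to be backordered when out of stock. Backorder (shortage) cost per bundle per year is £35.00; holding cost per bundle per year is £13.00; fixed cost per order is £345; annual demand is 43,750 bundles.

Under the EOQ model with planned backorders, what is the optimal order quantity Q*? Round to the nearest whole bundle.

Q* = √(2DS/H) · √((H + b)/b)
   = √(2 × 43,750 × 345 / 13) · √((13 + 35) / 35)
   = 1,523.849 × 1.1711 ≈ 1,784.55

1,785 bundles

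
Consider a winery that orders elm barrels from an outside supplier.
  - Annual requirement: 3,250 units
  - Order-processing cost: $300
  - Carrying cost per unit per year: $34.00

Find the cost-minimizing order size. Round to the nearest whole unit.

Optimal lot size Q* = (2 × 3,250 × $300 / $34)^½ ≈ 239.48

239 units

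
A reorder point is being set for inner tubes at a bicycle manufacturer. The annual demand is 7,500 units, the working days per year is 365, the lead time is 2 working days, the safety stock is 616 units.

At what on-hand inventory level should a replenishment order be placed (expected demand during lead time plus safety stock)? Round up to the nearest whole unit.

658 units

Daily demand d = 7,500 / 365 = 20.548 units/day
Demand during lead time = 20.548 × 2 = 41.10
Reorder point = 41.10 + 616 = 657.10 → round up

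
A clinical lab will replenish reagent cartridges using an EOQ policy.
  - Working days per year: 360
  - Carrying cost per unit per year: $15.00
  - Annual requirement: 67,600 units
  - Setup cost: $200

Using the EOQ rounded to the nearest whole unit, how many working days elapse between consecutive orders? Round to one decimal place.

Q* = √(2·D·S / H) = √(2·67,600·200 / 15) = √1,802,666.7 ≈ 1,342.63 → Q = 1,343 units
T = Q/D × 360 days = 1,343/67,600 × 360 = 7.152 days

7.2 days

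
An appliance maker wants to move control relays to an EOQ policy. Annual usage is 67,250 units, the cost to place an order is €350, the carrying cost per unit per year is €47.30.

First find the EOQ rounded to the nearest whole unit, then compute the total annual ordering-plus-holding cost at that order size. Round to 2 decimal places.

€47,187.37

EOQ = √(2DS/H) = √(2 × 67,250 × 350 / 47.3)
    = √(995,243.13) ≈ 997.62 → Q = 998 units
Ordering: D/Q × S = 67,250/998 × €350 = €23,584.67
Holding:  Q/2 × H = 998/2 × €47.3 = €23,602.70
Total = €23,584.67 + €23,602.70 = €47,187.37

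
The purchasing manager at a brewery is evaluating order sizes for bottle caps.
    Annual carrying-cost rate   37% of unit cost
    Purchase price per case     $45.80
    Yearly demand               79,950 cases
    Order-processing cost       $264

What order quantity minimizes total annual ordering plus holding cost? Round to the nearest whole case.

1,578 cases

Holding cost per case per year: H = 37% × $45.8 = $16.9460
Q* = √(2·D·S / H) = √(2·79,950·264 / 16.946) = √2,491,065.7 ≈ 1,578.31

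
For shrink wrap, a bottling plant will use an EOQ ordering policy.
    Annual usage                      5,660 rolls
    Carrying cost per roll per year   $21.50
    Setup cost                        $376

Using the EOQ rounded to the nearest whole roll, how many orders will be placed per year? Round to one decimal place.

12.7 orders per year

Q* = √(2·D·S / H) = √(2·5,660·376 / 21.5) = √197,968.4 ≈ 444.94 → Q = 445
Orders per year = D/Q = 5,660 / 445 = 12.719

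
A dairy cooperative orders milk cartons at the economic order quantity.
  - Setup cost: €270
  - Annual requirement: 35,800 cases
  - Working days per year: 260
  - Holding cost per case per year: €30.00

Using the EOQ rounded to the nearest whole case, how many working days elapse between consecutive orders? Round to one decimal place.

5.8 days

Q* = √(2·D·S / H) = √(2·35,800·270 / 30) = √644,400.0 ≈ 802.75 → Q = 803 cases
Days between orders = 260 / (D/Q) = 260 / 44.583 ≈ 5.832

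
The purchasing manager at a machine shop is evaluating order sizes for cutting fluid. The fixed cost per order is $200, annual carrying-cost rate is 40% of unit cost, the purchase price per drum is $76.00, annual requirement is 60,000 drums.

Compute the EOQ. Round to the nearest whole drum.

Carrying cost H = $76 × 40% = $30.4000/drum/yr
Optimal lot size Q* = (2 × 60,000 × $200 / $30.4)^½ ≈ 888.52

889 drums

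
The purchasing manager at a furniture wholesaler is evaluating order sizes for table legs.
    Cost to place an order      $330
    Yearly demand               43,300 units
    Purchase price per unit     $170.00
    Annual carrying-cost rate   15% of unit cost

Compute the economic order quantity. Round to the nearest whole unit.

1,059 units

Carrying cost H = $170 × 15% = $25.5000/unit/yr
2DS/H = 2·43,300·330/25.5 = 1,120,705.88
EOQ = √1,120,705.88 ≈ 1,058.63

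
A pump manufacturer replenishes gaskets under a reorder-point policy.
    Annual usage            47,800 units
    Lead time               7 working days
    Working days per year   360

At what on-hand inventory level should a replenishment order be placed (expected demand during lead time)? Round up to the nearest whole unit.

930 units

Daily demand d = 47,800 / 360 = 132.778 units/day
Demand during lead time = 132.778 × 7 = 929.44
Reorder point = 929.44 → round up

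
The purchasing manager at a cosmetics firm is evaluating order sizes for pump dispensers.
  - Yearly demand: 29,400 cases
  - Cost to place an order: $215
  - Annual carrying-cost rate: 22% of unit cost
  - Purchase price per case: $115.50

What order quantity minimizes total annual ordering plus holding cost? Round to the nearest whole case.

Carrying cost H = $115.5 × 22% = $25.4100/case/yr
2DS/H = 2·29,400·215/25.41 = 497,520.66
EOQ = √497,520.66 ≈ 705.35

705 cases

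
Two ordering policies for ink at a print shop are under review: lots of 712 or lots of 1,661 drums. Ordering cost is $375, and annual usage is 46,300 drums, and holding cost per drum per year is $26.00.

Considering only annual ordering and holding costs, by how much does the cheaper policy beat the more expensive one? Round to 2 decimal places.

For each Q, cost = (D/Q)·S + (Q/2)·H.
TC(712) = (46,300/712)×375 + (712/2)×26 = $33,641.53
TC(1,661) = (46,300/1,661)×375 + (1,661/2)×26 = $32,046.04
|ΔTC| = |$33,641.53 − $32,046.04| = $1,595.49

$1,595.49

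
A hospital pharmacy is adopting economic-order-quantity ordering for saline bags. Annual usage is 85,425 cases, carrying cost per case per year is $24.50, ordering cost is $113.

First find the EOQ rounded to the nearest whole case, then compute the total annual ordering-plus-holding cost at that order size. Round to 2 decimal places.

$21,748.52

Optimal lot size Q* = (2 × 85,425 × $113 / $24.5)^½ ≈ 887.69 → Q = 888 cases
Orders/yr = 85,425/888 = 96.199; ordering cost = 96.199 × $113 = $10,870.52
Average inventory = 888/2 = 444; holding cost = 444 × $24.5 = $10,878.00
Total = $10,870.52 + $10,878.00 = $21,748.52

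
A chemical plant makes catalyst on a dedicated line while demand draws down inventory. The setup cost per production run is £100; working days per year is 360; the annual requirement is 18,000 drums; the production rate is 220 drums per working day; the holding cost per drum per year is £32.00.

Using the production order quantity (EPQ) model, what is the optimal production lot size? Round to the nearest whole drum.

Daily demand d = 18,000/360 = 50.000; p = 220; 1 − d/p = 0.77273
EPQ = √(2DS / (H(1 − d/p)))
    = √(2 × 18,000 × 100 / (32 × 0.77273)) ≈ 381.56

382 drums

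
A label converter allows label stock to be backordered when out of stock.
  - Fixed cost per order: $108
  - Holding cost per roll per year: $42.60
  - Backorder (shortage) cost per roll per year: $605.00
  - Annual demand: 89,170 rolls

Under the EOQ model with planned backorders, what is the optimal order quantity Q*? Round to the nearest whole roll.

696 rolls

Q* = √(2DS/H) · √((H + b)/b)
   = √(2 × 89,170 × 108 / 42.6) · √((42.6 + 605) / 605)
   = 672.406 × 1.0346 ≈ 695.68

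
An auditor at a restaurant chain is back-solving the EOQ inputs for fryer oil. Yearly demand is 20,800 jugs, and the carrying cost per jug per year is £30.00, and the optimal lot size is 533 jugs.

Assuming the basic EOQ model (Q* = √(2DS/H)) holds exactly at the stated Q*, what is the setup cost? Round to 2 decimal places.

From Q* = √(2DS/H) ⇒ Q*² = 2DS/H.
S = Q²H / (2D) = 533² × 30 / (2 × 20,800) = 204.8719

£204.87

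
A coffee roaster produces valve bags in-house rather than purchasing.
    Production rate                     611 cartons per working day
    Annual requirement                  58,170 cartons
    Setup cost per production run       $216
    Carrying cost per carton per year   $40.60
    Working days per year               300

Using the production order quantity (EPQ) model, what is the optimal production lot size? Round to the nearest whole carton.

d = 58,170/300 = 193.9000 cartons/day;  effective holding cost H(1 − d/p) = 40.6·(1 − 193.9000/611) = 27.71565
Q* = √(2DS / H_eff) = √(2·58,170·216 / 27.71565) ≈ 952.20

952 cartons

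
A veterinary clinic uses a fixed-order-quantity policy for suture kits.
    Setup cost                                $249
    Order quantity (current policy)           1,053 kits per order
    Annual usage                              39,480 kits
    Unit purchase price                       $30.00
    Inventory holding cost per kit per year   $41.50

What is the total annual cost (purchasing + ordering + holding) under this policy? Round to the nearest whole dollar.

Annual ordering cost = (D/Q)·S = (39,480/1,053) × 249 = $9,335.73
Annual holding cost  = (Q/2)·H = (1,053/2) × 41.5 = $21,849.75
Purchase cost = D·C = 39,480 × 30 = $1,184,400.00
Total = $9,335.73 + $21,849.75 + $1,184,400.00 = $1,215,585.48

$1,215,585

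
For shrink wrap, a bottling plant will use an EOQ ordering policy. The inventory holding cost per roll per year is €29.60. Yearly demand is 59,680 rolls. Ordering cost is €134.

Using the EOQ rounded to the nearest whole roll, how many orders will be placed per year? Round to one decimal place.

81.2 orders per year

2DS/H = 2·59,680·134/29.6 = 540,345.95
EOQ = √540,345.95 ≈ 735.08 → Q = 735
N = D/Q = 59,680/735 ≈ 81.197 orders/yr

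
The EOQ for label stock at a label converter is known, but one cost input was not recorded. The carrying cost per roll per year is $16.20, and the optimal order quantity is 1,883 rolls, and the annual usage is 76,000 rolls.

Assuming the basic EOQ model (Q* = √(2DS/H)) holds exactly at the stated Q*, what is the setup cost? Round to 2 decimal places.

From Q* = √(2DS/H) ⇒ Q*² = 2DS/H.
S = Q²H / (2D) = 1,883² × 16.2 / (2 × 76,000) = 377.8958

$377.90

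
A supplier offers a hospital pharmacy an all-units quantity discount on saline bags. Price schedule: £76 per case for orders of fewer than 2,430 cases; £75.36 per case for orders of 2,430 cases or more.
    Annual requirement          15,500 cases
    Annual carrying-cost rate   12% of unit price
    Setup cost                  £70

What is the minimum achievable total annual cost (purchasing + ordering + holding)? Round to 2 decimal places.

£1,179,513.99

H₁ = 12%×£76 = £9.1200;  H₂ = 12%×£75.36 = £9.0432
EOQ₁ = √(2×15,500×70/9.1200) = 487.79  (< 2,430, feasible at tier 1)
EOQ₂ = √(2×15,500×70/9.0432) = 489.86  (< 2,430 → use Q = 2,430 at tier-2 price)
TC(tier 1 (EOQ₁), Q≈487.8) = £1,182,448.64
TC(tier 2, Q≈2,430.0) = £1,179,513.99
Minimum at tier 2: £1,179,513.99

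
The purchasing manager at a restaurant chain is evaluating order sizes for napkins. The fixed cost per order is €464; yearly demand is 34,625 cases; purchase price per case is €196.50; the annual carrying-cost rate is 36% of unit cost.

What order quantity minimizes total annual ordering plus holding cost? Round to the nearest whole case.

674 cases

Holding cost per case per year: H = 36% × €196.5 = €70.7400
Optimal lot size Q* = (2 × 34,625 × €464 / €70.74)^½ ≈ 673.96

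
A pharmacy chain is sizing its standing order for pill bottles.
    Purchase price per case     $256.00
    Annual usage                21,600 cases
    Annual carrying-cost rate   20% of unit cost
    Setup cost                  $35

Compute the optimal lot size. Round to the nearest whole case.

Holding cost per case per year: H = 20% × $256 = $51.2000
Optimal lot size Q* = (2 × 21,600 × $35 / $51.2)^½ ≈ 171.85

172 cases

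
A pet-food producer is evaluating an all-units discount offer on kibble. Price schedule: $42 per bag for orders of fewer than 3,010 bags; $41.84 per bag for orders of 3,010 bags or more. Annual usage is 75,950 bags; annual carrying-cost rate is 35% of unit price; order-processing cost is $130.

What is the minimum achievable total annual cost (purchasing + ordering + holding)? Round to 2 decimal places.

H₁ = 35%×$42 = $14.7000;  H₂ = 35%×$41.84 = $14.6440
EOQ₁ = √(2×75,950×130/14.7000) = 1,159.02  (< 3,010, feasible at tier 1)
EOQ₂ = √(2×75,950×130/14.6440) = 1,161.24  (< 3,010 → use Q = 3,010 at tier-2 price)
TC(tier 1 (EOQ₁), Q≈1,159.0) = $3,206,937.63
TC(tier 2, Q≈3,010.0) = $3,203,067.45
Minimum at tier 2: $3,203,067.45

$3,203,067.45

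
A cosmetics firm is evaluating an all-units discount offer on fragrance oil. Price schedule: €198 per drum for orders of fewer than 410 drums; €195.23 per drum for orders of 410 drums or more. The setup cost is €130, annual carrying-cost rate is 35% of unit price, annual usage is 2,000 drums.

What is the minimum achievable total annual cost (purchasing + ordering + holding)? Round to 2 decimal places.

€402,003.00

H₁ = 35%×€198 = €69.3000;  H₂ = 35%×€195.23 = €68.3305
EOQ₁ = √(2×2,000×130/69.3000) = 86.62  (< 410, feasible at tier 1)
EOQ₂ = √(2×2,000×130/68.3305) = 87.24  (< 410 → use Q = 410 at tier-2 price)
TC(tier 1 (EOQ₁), Q≈86.6) = €402,003.00
TC(tier 2, Q≈410.0) = €405,101.90
Minimum at tier 1 (EOQ₁): €402,003.00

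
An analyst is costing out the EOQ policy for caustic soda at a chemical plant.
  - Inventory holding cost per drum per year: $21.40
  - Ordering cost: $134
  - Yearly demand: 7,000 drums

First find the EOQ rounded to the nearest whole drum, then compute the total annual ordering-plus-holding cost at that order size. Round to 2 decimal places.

$6,336.12

2DS/H = 2·7,000·134/21.4 = 87,663.55
EOQ = √87,663.55 ≈ 296.08 → Q = 296 drums
Ordering: D/Q × S = 7,000/296 × $134 = $3,168.92
Holding:  Q/2 × H = 296/2 × $21.4 = $3,167.20
Total = $3,168.92 + $3,167.20 = $6,336.12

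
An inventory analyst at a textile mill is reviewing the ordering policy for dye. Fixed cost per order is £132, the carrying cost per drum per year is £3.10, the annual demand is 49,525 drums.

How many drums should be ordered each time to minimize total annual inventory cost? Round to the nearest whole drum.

2DS/H = 2·49,525·132/3.1 = 4,217,612.90
EOQ = √4,217,612.90 ≈ 2,053.68

2,054 drums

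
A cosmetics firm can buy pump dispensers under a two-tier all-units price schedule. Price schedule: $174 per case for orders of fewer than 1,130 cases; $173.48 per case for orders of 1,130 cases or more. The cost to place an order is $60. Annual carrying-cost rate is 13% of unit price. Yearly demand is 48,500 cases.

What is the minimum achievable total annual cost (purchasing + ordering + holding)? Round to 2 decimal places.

H₁ = 13%×$174 = $22.6200;  H₂ = 13%×$173.48 = $22.5524
EOQ₁ = √(2×48,500×60/22.6200) = 507.24  (< 1,130, feasible at tier 1)
EOQ₂ = √(2×48,500×60/22.5524) = 508.00  (< 1,130 → use Q = 1,130 at tier-2 price)
TC(tier 1 (EOQ₁), Q≈507.2) = $8,450,473.81
TC(tier 2, Q≈1,130.0) = $8,429,097.33
Minimum at tier 2: $8,429,097.33

$8,429,097.33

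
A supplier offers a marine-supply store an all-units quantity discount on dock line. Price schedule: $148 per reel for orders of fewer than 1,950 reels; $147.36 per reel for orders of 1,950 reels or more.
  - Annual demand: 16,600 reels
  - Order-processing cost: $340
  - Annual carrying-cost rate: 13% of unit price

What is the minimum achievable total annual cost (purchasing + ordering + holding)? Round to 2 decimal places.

H₁ = 13%×$148 = $19.2400;  H₂ = 13%×$147.36 = $19.1568
EOQ₁ = √(2×16,600×340/19.2400) = 765.96  (< 1,950, feasible at tier 1)
EOQ₂ = √(2×16,600×340/19.1568) = 767.62  (< 1,950 → use Q = 1,950 at tier-2 price)
TC(tier 1 (EOQ₁), Q≈766.0) = $2,471,537.07
TC(tier 2, Q≈1,950.0) = $2,467,748.24
Minimum at tier 2: $2,467,748.24

$2,467,748.24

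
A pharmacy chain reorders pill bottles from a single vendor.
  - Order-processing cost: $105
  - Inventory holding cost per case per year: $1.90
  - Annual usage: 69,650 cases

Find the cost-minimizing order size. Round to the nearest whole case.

2,775 cases

Q* = √(2·D·S / H) = √(2·69,650·105 / 1.9) = √7,698,157.9 ≈ 2,774.56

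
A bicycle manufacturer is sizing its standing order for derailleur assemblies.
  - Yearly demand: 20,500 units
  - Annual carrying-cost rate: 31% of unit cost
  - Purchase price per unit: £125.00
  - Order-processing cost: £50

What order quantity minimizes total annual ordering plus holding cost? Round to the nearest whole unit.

230 units

Holding cost per unit per year: H = 31% × £125 = £38.7500
2DS/H = 2·20,500·50/38.75 = 52,903.23
EOQ = √52,903.23 ≈ 230.01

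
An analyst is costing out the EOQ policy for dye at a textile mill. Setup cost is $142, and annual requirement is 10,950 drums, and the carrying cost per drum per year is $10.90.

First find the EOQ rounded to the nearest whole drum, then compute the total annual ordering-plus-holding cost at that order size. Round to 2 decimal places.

2DS/H = 2·10,950·142/10.9 = 285,302.75
EOQ = √285,302.75 ≈ 534.14 → Q = 534 drums
Ordering: D/Q × S = 10,950/534 × $142 = $2,911.80
Holding:  Q/2 × H = 534/2 × $10.9 = $2,910.30
Total = $2,911.80 + $2,910.30 = $5,822.10

$5,822.10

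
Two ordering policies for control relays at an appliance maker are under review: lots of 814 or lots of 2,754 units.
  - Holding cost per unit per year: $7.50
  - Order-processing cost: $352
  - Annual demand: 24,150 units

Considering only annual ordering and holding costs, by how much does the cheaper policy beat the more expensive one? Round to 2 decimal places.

$81.53

TC(Q) = (D/Q)S + (Q/2)H
TC(814) = (24,150/814)×352 + (814/2)×7.5 = $13,495.74
TC(2,754) = (24,150/2,754)×352 + (2,754/2)×7.5 = $13,414.21
|ΔTC| = |$13,495.74 − $13,414.21| = $81.53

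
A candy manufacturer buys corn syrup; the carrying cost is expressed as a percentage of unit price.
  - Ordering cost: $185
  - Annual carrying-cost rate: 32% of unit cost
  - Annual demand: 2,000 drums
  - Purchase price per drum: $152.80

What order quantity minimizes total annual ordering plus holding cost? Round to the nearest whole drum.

123 drums

Carrying cost H = $152.8 × 32% = $48.8960/drum/yr
Q* = √(2·D·S / H) = √(2·2,000·185 / 48.896) = √15,134.2 ≈ 123.02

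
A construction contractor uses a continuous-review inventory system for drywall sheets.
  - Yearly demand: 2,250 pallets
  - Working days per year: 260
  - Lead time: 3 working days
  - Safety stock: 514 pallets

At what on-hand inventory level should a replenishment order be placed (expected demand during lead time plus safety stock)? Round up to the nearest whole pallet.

540 pallets

Daily demand d = 2,250 / 260 = 8.654 pallets/day
Demand during lead time = 8.654 × 3 = 25.96
Reorder point = 25.96 + 514 = 539.96 → round up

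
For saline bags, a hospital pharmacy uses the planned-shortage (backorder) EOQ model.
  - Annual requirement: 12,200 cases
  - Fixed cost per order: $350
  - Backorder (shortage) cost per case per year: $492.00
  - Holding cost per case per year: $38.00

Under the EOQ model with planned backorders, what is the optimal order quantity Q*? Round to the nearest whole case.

Q* = √(2DS/H) · √((H + b)/b)
   = √(2 × 12,200 × 350 / 38) · √((38 + 492) / 492)
   = 474.064 × 1.0379 ≈ 492.03

492 cases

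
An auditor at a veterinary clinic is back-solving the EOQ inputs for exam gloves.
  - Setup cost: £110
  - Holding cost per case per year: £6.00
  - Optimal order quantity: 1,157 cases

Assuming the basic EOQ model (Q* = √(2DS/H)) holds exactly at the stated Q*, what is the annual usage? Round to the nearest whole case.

36,509 cases per year

From Q* = √(2DS/H) ⇒ Q*² = 2DS/H.
D = Q²H / (2S) = 1,157² × 6 / (2 × 110) = 36,508.61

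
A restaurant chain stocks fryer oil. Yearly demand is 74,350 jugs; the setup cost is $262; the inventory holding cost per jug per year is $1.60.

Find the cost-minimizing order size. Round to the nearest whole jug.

2DS/H = 2·74,350·262/1.6 = 24,349,625.00
EOQ = √24,349,625.00 ≈ 4,934.53

4,935 jugs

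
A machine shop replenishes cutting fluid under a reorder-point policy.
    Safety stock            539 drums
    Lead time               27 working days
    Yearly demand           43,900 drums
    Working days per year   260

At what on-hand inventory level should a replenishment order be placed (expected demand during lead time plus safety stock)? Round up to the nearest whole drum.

5,098 drums

Daily demand d = 43,900 / 260 = 168.846 drums/day
Demand during lead time = 168.846 × 27 = 4,558.85
Reorder point = 4,558.85 + 539 = 5,097.85 → round up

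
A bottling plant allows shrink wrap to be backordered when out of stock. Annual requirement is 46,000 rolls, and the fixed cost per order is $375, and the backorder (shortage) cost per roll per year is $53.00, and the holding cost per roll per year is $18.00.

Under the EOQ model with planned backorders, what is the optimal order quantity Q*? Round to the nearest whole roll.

1,602 rolls

Q* = √(2DS/H) · √((H + b)/b)
   = √(2 × 46,000 × 375 / 18) · √((18 + 53) / 53)
   = 1,384.437 × 1.1574 ≈ 1,602.38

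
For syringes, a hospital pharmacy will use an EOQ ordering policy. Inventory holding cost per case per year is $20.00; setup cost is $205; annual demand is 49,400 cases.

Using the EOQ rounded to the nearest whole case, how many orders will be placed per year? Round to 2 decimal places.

2DS/H = 2·49,400·205/20 = 1,012,700.00
EOQ = √1,012,700.00 ≈ 1,006.33 → Q = 1,006
Orders per year = D/Q = 49,400 / 1,006 = 49.105

49.11 orders per year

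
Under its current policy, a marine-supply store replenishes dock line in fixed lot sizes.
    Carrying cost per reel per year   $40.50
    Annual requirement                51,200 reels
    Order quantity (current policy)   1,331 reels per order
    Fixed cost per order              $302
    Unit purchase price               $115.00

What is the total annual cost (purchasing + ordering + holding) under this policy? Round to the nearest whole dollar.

$5,926,570

Ordering: D/Q × S = 51,200/1,331 × $302 = $11,617.13
Holding:  Q/2 × H = 1,331/2 × $40.5 = $26,952.75
Purchase cost = D·C = 51,200 × 115 = $5,888,000.00
Total = $11,617.13 + $26,952.75 + $5,888,000.00 = $5,926,569.88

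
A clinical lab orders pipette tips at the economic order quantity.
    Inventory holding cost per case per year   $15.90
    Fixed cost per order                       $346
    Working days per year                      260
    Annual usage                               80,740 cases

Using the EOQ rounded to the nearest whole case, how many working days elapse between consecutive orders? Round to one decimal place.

6.0 days

Q* = √(2·D·S / H) = √(2·80,740·346 / 15.9) = √3,513,967.3 ≈ 1,874.56 → Q = 1,875 cases
Days between orders = 260 / (D/Q) = 260 / 43.061 ≈ 6.038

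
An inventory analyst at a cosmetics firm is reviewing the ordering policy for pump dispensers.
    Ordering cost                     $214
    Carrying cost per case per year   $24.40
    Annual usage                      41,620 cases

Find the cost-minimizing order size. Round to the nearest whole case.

854 cases

EOQ = √(2DS/H) = √(2 × 41,620 × 214 / 24.4)
    = √(730,055.74) ≈ 854.43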